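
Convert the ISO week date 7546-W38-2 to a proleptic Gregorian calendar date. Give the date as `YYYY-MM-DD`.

ISO week 1 of 7546 is the week containing the first Thursday of 7546.
Week 38, day 2 (Tuesday) lands on 7546-09-17.

7546-09-17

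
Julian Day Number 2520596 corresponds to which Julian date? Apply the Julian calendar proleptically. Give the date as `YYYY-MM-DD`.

The Gregorian equivalent of JDN 2520596 is 20 January 2189.
In the Julian calendar that day is 2189-01-06.

2189-01-06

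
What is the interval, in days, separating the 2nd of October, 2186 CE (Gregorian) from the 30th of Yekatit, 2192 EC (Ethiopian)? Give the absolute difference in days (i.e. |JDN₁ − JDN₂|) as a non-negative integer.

First date → JDN 2519755; second date → JDN 2524663.
The interval is |2519755 − 2524663| = 4908 days.

4908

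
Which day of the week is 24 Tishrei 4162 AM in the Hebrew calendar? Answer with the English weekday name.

In the proleptic Gregorian calendar this is 18 October 401 (JDN 1867813).
JDN 1867813 mod 7 = 3, and JDN 0 was a Monday, so this is a Thursday.

Thursday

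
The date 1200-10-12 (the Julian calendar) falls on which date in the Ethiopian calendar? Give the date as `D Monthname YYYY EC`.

The source date corresponds to 19 October 1200 in the proleptic Gregorian calendar (JDN 2159643).
That day falls on 15 Tikimt 1193 EC in the Ethiopian calendar.

15 Tikimt 1193 EC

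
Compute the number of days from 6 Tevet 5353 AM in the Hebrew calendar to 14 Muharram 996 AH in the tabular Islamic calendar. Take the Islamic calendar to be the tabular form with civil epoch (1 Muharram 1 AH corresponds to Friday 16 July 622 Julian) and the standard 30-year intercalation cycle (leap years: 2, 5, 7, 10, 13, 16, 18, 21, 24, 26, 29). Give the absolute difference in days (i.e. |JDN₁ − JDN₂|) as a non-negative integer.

JDN of the first date = 2302871.
JDN of the second date = 2301048.
|2301048 − 2302871| = 1823.

1823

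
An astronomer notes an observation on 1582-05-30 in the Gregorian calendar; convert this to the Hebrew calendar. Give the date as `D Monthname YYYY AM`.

28 Iyar 5342 AM

Both dates share Julian Day Number 2299023; in the Hebrew calendar that is 28 Iyar 5342 AM.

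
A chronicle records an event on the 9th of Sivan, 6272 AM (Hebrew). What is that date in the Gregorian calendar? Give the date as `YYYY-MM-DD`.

2512-05-25

Both dates share Julian Day Number 2638694; in the Gregorian calendar that is 25 May 2512 CE.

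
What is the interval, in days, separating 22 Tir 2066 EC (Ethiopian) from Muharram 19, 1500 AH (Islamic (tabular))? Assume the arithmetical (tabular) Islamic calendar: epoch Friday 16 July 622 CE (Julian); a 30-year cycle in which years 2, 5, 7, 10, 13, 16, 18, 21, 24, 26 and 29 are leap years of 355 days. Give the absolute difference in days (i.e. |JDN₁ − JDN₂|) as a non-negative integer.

JDN of the first date = 2478603.
JDN of the second date = 2479654.
|2479654 − 2478603| = 1051.

1051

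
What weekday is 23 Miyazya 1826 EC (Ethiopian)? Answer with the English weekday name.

Equivalently 30 April 1834 Gregorian, JDN 2391034.
Since JDN mod 7 = 2 (0 = Monday), the day is Wednesday.

Wednesday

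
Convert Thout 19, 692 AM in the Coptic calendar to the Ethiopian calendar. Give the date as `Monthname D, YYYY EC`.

The source date corresponds to 22 September 975 in the proleptic Gregorian calendar (JDN 2077436).
That day falls on 19 Meskerem 968 EC in the Ethiopian calendar.

Meskerem 19, 968 EC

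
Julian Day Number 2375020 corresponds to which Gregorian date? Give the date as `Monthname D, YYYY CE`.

Counting from JDN 2299161 = 15 Oct 1582 gives an offset of 75859 days.

June 25, 1790 CE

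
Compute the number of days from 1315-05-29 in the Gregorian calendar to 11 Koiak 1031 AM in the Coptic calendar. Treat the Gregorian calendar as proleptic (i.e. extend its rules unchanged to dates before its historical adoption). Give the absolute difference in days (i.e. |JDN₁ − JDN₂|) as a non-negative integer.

JDN of the first date = 2201502.
JDN of the second date = 2201337.
|2201337 − 2201502| = 165.

165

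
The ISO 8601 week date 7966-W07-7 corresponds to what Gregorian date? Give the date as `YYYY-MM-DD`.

ISO week 1 of 7966 is the week containing the first Thursday of 7966.
Week 7, day 7 (Sunday) lands on 7966-02-20.

7966-02-20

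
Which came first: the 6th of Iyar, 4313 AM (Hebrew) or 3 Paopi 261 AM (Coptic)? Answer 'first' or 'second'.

The two dates have Julian Day Numbers 1923167 and 1920027 respectively.
Since 1920027 < 1923167, the second date comes first.

second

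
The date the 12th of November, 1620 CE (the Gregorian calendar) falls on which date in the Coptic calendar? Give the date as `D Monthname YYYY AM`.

Both dates share Julian Day Number 2313069; in the Coptic calendar that is 6 Hathor 1337 AM.

6 Hathor 1337 AM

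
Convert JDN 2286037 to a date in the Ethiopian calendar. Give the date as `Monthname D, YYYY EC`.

Hidar 3, 1539 EC

JDN 2286037 is 9 November 1546 in the proleptic Gregorian calendar.
In the Ethiopian calendar that day is Hidar 3, 1539 EC.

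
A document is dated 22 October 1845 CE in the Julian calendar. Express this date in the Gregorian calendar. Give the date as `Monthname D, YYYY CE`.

November 3, 1845 CE

The Julian–Gregorian offset here is 12 days (Julian trailing).
22 October 1845 Julian + 12 days → 3 November 1845 Gregorian.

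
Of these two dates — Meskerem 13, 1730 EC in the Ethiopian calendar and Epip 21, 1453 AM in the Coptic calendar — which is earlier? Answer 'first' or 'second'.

second

First date → JDN 2355750; second date → JDN 2355693.
JDN 2355693 < JDN 2355750, so the second date is earlier.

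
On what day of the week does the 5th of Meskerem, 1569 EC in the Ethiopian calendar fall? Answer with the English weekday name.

Sunday

This is JDN 2296937 (12 September 1576 Gregorian).
Since JDN mod 7 = 6 (0 = Monday), the day is Sunday.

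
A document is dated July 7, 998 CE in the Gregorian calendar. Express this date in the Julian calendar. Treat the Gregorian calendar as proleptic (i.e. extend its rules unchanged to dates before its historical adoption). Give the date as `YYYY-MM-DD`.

For dates in this range the Gregorian date is 5 days ahead of the Julian.
7 July 998 Gregorian − 5 days → 2 July 998 Julian.

0998-07-02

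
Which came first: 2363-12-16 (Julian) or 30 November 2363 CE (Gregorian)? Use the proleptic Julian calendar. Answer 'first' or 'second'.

Converting both to JDN: 2584493 vs 2584461; the smaller is the second.

second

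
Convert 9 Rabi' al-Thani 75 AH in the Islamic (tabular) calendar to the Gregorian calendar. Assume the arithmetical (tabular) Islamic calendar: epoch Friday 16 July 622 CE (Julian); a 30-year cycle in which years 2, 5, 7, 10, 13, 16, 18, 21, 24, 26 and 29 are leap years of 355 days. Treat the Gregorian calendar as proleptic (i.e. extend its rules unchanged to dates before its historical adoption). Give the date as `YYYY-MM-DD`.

Both dates share Julian Day Number 1974760; in the Gregorian calendar that is 10 August 694 CE.

0694-08-10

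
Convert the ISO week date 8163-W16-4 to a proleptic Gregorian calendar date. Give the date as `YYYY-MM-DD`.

8163-04-21

ISO week 1 of 8163 is the week containing the first Thursday of 8163.
Week 16, day 4 (Thursday) lands on 8163-04-21.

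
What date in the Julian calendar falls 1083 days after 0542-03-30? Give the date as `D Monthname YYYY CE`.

JDN of 0542-03-30 = 1919112.
1919112 + 1083 = 1920195.
JDN 1920195 in the Julian calendar is 17 March 545 CE.

17 March 545 CE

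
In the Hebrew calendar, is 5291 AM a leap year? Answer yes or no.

no

Hebrew year 5291 is year 9 of its 19-year Metonic cycle; leap years are at positions 3, 6, 8, 11, 14, 17, 19, so it is a common year (12 months).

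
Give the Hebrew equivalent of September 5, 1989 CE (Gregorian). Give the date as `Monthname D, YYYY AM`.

Julian Day Number of the source date = 2447775.
Converting JDN 2447775 to the Hebrew calendar gives 5 Elul 5749 AM.

Elul 5, 5749 AM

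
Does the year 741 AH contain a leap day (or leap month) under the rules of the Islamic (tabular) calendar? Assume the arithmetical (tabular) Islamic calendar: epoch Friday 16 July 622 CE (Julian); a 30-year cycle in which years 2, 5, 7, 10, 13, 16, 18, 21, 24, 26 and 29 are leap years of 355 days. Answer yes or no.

Year 741 AH is year 21 of its 30-year cycle; leap positions are 2, 5, 7, 10, 13, 16, 18, 21, 24, 26, 29, so it is a leap year (355 days).

yes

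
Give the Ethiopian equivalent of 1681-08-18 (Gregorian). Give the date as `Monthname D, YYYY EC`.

Julian Day Number of the source date = 2335263.
Converting JDN 2335263 to the Ethiopian calendar gives 15 Nehase 1673 EC.

Nehase 15, 1673 EC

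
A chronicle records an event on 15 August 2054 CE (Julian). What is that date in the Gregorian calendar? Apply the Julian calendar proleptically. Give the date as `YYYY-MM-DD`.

2054-08-28

The Julian–Gregorian offset here is 13 days (Julian trailing).
15 August 2054 Julian + 13 days → 28 August 2054 Gregorian.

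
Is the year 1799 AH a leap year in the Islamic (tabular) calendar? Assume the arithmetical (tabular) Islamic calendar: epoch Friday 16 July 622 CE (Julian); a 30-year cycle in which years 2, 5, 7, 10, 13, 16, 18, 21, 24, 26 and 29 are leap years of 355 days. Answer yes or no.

yes

Year 1799 AH is year 29 of its 30-year cycle; leap positions are 2, 5, 7, 10, 13, 16, 18, 21, 24, 26, 29, so it is a leap year (355 days).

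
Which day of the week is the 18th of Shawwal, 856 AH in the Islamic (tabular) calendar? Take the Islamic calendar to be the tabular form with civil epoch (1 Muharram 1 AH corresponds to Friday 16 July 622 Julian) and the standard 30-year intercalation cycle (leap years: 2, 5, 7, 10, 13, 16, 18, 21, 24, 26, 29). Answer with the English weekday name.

Wednesday

This is JDN 2251706 (10 November 1452 Gregorian).
Since JDN mod 7 = 2 (0 = Monday), the day is Wednesday.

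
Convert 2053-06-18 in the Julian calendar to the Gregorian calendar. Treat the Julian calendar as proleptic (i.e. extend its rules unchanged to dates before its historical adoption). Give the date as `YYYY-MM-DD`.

2053-07-01

For dates in this range the Gregorian date is 13 days ahead of the Julian.
18 June 2053 Julian + 13 days → 1 July 2053 Gregorian.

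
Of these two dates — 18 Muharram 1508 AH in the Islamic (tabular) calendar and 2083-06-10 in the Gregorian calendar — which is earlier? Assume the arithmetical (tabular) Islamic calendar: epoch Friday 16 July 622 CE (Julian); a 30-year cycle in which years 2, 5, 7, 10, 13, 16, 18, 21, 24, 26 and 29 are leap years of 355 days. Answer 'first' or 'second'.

second

Converting both to JDN: 2482488 vs 2482021; the smaller is the second.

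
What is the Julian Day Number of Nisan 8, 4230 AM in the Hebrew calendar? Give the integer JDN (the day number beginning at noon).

In the proleptic Gregorian calendar the same day is 27 March 470.
JDN 2299161 is 15 October 1582 CE (Gregorian); the target day is −406351 days from there, so JDN = 1892810.

1892810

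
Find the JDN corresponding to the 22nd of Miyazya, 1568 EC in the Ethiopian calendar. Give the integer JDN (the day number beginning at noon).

2296799

Equivalently 27 April 1576 (proleptic Gregorian).
JDN 2299161 is 15 October 1582 CE (Gregorian); the target day is −2362 days from there, so JDN = 2296799.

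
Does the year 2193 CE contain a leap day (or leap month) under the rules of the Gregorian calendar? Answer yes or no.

2193 is not divisible by 4, so it is a common year.

no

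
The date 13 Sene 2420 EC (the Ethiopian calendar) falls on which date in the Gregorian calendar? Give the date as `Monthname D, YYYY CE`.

Both dates share Julian Day Number 2608043; in the Gregorian calendar that is 23 June 2428 CE.

June 23, 2428 CE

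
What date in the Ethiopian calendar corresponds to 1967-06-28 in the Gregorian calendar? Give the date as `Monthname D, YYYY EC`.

Both dates share Julian Day Number 2439670; in the Ethiopian calendar that is 21 Sene 1959 EC.

Sene 21, 1959 EC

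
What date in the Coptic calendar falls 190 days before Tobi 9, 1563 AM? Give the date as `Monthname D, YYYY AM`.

Epip 4, 1562 AM

The starting date is JDN 2395678; 2395678 − 190 = 2395488.
JDN 2395488 corresponds to Epip 4, 1562 AM.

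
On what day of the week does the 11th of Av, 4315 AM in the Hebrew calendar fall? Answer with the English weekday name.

Thursday

This is JDN 1923967 (17 July 555 Gregorian).
JDN 1923967 mod 7 = 3, and JDN 0 was a Monday, so this is a Thursday.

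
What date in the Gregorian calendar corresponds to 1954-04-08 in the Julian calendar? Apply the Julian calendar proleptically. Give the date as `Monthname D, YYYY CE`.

April 21, 1954 CE

At this point the Julian calendar is 13 days behind the Gregorian.
8 April 1954 Julian + 13 days → 21 April 1954 Gregorian.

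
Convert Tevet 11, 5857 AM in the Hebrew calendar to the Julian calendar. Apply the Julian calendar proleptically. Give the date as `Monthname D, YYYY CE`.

December 13, 2096 CE

Both dates share Julian Day Number 2486969; in the Julian calendar that is 13 December 2096 CE.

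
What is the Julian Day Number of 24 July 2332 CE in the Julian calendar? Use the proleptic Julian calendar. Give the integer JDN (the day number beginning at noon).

In the Gregorian calendar the same day is 9 August 2332.
JDN 2451545 is 1 January 2000 CE (Gregorian); the target day is +121481 days from there, so JDN = 2573026.

2573026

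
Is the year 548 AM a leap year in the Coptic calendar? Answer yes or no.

no

548 mod 4 = 0; in the Coptic calendar a year is leap when year mod 4 = 3, so it is a common year.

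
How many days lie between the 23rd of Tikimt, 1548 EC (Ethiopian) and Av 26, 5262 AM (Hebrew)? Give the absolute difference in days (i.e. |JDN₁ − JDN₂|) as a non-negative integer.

JDN of the first date = 2289315.
JDN of the second date = 2269875.
|2269875 − 2289315| = 19440.

19440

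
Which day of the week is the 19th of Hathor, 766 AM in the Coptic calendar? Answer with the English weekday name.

Equivalently 21 November 1049 Gregorian, JDN 2104524.
JDN 2104524 mod 7 = 2, and JDN 0 was a Monday, so this is a Wednesday.

Wednesday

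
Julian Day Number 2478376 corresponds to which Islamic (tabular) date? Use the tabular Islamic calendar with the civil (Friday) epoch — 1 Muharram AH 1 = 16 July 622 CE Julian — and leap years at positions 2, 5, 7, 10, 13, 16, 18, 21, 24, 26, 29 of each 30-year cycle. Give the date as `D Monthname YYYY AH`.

The Gregorian equivalent of JDN 2478376 is 17 June 2073.
In the tabular Islamic calendar that day is 11 Jumada al-Thani 1496 AH.

11 Jumada al-Thani 1496 AH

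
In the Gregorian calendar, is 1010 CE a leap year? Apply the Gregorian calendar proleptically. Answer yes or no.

1010 is not divisible by 4, so it is a common year.

no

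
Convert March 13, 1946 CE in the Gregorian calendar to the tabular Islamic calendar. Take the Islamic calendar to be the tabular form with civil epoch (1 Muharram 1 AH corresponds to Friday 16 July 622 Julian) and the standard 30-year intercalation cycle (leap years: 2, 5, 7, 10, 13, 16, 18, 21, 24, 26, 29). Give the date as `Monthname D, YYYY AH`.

Both dates share Julian Day Number 2431893; in the tabular Islamic calendar that is 9 Rabi' al-Thani 1365 AH.

Rabi' al-Thani 9, 1365 AH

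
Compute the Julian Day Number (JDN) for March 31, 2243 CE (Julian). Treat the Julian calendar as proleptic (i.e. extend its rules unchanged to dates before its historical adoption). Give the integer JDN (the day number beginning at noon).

2540403

Equivalently 15 April 2243 (Gregorian).
JDN 2400001 is 17 November 1858 CE (Gregorian), MJD 0; the target day is +140402 days from there, so JDN = 2540403.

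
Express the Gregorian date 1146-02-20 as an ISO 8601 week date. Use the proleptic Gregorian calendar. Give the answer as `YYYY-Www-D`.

The weekday is Wednesday (ISO weekday 3).
That Wednesday belongs to ISO week 8 of ISO year 1146.

1146-W08-3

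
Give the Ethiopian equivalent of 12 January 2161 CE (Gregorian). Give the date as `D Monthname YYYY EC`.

Julian Day Number of the source date = 2510361.
Converting JDN 2510361 to the Ethiopian calendar gives 3 Tir 2153 EC.

3 Tir 2153 EC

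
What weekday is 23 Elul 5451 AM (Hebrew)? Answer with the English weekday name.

In the Gregorian calendar this is 17 September 1691 (JDN 2338945).
2338945 ≡ 0 (mod 7); counting from Monday = 0 gives Monday.

Monday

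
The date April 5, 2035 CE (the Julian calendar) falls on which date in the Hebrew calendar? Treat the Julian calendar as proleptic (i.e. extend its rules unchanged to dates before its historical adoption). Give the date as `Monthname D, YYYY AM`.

Both dates share Julian Day Number 2464436; in the Hebrew calendar that is 9 Nisan 5795 AM.

Nisan 9, 5795 AM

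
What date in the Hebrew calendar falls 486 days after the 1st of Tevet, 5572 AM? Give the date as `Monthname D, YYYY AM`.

The starting date is JDN 2382864; 2382864 + 486 = 2383350.
JDN 2383350 corresponds to Nisan 16, 5573 AM.

Nisan 16, 5573 AM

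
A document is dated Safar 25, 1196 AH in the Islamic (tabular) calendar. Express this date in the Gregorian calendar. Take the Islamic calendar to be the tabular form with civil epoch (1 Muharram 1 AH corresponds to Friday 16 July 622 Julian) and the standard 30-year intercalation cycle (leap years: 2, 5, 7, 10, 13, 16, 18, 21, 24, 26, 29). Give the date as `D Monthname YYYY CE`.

Julian Day Number of the source date = 2371962.
Converting JDN 2371962 to the Gregorian calendar gives 9 February 1782 CE.

9 February 1782 CE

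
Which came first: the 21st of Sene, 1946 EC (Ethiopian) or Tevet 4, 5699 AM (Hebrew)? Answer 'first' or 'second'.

Converting both to JDN: 2434922 vs 2429259; the smaller is the second.

second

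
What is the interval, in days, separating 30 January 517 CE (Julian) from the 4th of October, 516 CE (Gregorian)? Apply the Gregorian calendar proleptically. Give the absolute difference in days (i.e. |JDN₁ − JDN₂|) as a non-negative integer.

JDN of the first date = 1909922.
JDN of the second date = 1909802.
|1909802 − 1909922| = 120.

120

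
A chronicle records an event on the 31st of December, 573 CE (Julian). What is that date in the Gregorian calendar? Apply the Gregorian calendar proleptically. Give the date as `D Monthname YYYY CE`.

2 January 574 CE

For dates in this range the Gregorian date is 2 days ahead of the Julian.
31 December 573 Julian + 2 days → 2 January 574 Gregorian.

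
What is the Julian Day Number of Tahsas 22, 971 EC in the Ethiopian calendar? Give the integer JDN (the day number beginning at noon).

2078624

Equivalently 23 December 978 (proleptic Gregorian).
JDN 2400001 is 17 November 1858 CE (Gregorian), MJD 0; the target day is −321377 days from there, so JDN = 2078624.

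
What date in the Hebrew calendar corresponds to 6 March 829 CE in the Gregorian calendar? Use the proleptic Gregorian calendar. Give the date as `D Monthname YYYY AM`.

Julian Day Number of the source date = 2023911.
Converting JDN 2023911 to the Hebrew calendar gives 23 Adar 4589 AM.

23 Adar 4589 AM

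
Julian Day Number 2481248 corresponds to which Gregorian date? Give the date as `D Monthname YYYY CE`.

28 April 2081 CE

Counting from JDN 2299161 = 15 Oct 1582 gives an offset of 182087 days.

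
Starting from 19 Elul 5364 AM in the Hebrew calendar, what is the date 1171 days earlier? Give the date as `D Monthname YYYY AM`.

1 Tammuz 5361 AM

The starting date is JDN 2307166; 2307166 − 1171 = 2305995.
JDN 2305995 corresponds to 1 Tammuz 5361 AM.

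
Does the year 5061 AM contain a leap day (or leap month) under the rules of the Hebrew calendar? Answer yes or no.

no

Hebrew year 5061 is year 7 of its 19-year Metonic cycle; leap years are at positions 3, 6, 8, 11, 14, 17, 19, so it is a common year (12 months).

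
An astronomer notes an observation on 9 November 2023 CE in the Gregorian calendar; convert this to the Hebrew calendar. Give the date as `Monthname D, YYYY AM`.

Both dates share Julian Day Number 2460258; in the Hebrew calendar that is 25 Cheshvan 5784 AM.

Cheshvan 25, 5784 AM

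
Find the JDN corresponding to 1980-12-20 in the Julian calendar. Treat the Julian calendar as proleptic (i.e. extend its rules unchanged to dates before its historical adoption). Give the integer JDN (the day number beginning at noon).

In the Gregorian calendar the same day is 2 January 1981.
JDN 2299161 is 15 October 1582 CE (Gregorian); the target day is +145446 days from there, so JDN = 2444607.

2444607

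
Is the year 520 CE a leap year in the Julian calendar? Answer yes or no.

yes

520 mod 4 = 0, so it is a leap year in the Julian calendar.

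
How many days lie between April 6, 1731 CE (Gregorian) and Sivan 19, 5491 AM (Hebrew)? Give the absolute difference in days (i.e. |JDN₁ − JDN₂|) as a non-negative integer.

78

First date → JDN 2353390; second date → JDN 2353468.
The interval is |2353390 − 2353468| = 78 days.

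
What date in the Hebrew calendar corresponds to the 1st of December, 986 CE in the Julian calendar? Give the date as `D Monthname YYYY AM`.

Julian Day Number of the source date = 2081529.
Converting JDN 2081529 to the Hebrew calendar gives 27 Kislev 4747 AM.

27 Kislev 4747 AM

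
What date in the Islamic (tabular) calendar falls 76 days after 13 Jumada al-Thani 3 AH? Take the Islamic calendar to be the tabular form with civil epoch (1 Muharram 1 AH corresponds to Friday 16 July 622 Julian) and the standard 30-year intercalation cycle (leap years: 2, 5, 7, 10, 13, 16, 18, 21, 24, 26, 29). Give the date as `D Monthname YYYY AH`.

Counting 76 days forward from JDN 1949309 reaches JDN 1949385, which is 1 Ramadan 3 AH.

1 Ramadan 3 AH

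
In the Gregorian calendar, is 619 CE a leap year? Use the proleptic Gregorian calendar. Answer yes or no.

no

619 is not divisible by 4, so it is a common year.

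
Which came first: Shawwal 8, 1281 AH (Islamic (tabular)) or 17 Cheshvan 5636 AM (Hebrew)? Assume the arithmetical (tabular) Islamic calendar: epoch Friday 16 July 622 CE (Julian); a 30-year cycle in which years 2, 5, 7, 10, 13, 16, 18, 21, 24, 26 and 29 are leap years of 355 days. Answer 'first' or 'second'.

Converting both to JDN: 2402302 vs 2406208; the smaller is the first.

first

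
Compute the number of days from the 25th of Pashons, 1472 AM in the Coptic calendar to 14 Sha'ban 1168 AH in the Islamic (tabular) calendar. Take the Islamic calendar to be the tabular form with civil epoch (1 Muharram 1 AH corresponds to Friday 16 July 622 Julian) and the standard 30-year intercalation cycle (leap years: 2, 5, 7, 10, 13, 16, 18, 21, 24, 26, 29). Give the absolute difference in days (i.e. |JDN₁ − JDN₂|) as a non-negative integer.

371

JDN of the first date = 2362577.
JDN of the second date = 2362206.
|2362206 − 2362577| = 371.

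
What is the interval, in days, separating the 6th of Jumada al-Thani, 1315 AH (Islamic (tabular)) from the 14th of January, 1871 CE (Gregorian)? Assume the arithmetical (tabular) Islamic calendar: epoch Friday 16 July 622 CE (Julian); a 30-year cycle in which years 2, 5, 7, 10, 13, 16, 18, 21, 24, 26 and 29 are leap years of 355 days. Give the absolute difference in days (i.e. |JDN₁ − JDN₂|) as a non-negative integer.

9789

JDN of the first date = 2414231.
JDN of the second date = 2404442.
|2404442 − 2414231| = 9789.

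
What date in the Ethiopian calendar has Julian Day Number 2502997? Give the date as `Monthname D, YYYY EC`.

Hidar 4, 2133 EC

The Gregorian equivalent of JDN 2502997 is 14 November 2140.
In the Ethiopian calendar that day is Hidar 4, 2133 EC.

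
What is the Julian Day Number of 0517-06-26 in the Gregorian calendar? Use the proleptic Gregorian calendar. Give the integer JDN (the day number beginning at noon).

JDN 2451545 is 1 January 2000 CE (Gregorian); the target day is −541478 days from there, so JDN = 1910067.

1910067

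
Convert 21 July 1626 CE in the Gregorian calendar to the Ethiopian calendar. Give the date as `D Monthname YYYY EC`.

Julian Day Number of the source date = 2315146.
Converting JDN 2315146 to the Ethiopian calendar gives 17 Hamle 1618 EC.

17 Hamle 1618 EC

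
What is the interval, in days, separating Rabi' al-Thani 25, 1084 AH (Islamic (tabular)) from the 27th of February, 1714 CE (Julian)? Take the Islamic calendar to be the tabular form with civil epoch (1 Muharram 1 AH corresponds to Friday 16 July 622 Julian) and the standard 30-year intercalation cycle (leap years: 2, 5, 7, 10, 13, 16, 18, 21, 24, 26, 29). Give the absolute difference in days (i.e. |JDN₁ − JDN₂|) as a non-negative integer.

14822

JDN of the first date = 2332332.
JDN of the second date = 2347154.
|2347154 − 2332332| = 14822.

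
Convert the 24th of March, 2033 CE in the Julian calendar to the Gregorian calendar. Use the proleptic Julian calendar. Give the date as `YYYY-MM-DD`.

The Julian–Gregorian offset here is 13 days (Julian trailing).
24 March 2033 Julian + 13 days → 6 April 2033 Gregorian.

2033-04-06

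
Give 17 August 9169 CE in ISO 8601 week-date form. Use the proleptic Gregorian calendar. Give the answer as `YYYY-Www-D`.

9169-W33-7

The weekday is Sunday (ISO weekday 7).
That Sunday belongs to ISO week 33 of ISO year 9169.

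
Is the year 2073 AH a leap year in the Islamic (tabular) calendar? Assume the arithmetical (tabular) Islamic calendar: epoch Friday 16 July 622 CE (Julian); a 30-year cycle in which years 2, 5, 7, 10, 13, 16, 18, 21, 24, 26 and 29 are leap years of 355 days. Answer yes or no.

no

Year 2073 AH is year 3 of its 30-year cycle; leap positions are 2, 5, 7, 10, 13, 16, 18, 21, 24, 26, 29, so it is a common year (354 days).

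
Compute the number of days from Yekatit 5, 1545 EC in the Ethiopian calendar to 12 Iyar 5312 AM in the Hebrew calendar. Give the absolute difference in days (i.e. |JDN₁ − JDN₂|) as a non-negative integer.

269

JDN of the first date = 2288321.
JDN of the second date = 2288052.
|2288052 − 2288321| = 269.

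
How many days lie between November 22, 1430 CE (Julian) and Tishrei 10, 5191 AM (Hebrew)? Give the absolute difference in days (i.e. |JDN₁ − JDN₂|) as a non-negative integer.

56

First date → JDN 2243691; second date → JDN 2243635.
The interval is |2243691 − 2243635| = 56 days.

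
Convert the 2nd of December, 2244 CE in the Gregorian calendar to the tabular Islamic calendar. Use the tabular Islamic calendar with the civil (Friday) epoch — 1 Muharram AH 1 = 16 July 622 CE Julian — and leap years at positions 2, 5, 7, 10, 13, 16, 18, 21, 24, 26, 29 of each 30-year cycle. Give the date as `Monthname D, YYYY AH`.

Rabi' al-Awwal 1, 1673 AH

Both dates share Julian Day Number 2541000; in the tabular Islamic calendar that is 1 Rabi' al-Awwal 1673 AH.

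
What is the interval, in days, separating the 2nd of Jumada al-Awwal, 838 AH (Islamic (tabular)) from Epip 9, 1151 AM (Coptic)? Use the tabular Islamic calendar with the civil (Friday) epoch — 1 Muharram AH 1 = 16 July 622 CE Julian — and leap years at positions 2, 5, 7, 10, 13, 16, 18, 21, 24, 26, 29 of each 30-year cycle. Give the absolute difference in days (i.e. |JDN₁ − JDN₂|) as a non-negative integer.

211

First date → JDN 2245164; second date → JDN 2245375.
The interval is |2245164 − 2245375| = 211 days.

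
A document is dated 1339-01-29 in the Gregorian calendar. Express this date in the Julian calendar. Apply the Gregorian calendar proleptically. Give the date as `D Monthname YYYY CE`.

21 January 1339 CE

At this point the Julian calendar is 8 days behind the Gregorian.
29 January 1339 Gregorian − 8 days → 21 January 1339 Julian.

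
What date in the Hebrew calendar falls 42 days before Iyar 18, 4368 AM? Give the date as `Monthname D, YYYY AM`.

Nisan 6, 4368 AM

JDN of Iyar 18, 4368 AM = 1943259.
1943259 − 42 = 1943217.
JDN 1943217 in the Hebrew calendar is Nisan 6, 4368 AM.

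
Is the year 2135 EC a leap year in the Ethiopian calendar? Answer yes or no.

yes

2135 mod 4 = 3; in the Ethiopian calendar a year is leap when year mod 4 = 3, so it is a leap year.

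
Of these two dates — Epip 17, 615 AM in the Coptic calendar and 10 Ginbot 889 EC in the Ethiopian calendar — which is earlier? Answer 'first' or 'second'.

The two dates have Julian Day Numbers 2049609 and 2048812 respectively.
Since 2048812 < 2049609, the second date comes first.

second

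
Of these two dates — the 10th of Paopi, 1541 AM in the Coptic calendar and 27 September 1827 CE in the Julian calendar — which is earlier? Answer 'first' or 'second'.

First date → JDN 2387554; second date → JDN 2388639.
JDN 2387554 < JDN 2388639, so the first date is earlier.

first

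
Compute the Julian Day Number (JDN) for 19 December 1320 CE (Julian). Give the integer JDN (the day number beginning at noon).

In the proleptic Gregorian calendar the same day is 27 December 1320.
JDN 2451545 is 1 January 2000 CE (Gregorian); the target day is −248004 days from there, so JDN = 2203541.

2203541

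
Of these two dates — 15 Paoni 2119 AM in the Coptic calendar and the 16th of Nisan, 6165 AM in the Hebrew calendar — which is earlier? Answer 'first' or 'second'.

first

Converting both to JDN: 2598913 vs 2599573; the smaller is the first.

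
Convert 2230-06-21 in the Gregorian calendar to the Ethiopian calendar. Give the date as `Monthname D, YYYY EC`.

Sene 12, 2222 EC

Both dates share Julian Day Number 2535722; in the Ethiopian calendar that is 12 Sene 2222 EC.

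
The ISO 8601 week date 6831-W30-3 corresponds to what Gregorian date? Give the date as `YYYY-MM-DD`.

6831-07-23

ISO week 1 of 6831 is the week containing the first Thursday of 6831.
Week 30, day 3 (Wednesday) lands on 6831-07-23.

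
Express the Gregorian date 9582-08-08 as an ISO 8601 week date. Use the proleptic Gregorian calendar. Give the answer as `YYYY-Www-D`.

The weekday is Sunday (ISO weekday 7).
That Sunday belongs to ISO week 31 of ISO year 9582.

9582-W31-7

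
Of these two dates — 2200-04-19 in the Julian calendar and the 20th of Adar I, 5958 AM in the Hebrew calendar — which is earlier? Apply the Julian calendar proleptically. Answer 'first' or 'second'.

The two dates have Julian Day Numbers 2524717 and 2523920 respectively.
Since 2523920 < 2524717, the second date comes first.

second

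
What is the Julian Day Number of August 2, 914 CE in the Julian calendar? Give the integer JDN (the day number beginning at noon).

Equivalently 7 August 914 (proleptic Gregorian).
JDN 2400001 is 17 November 1858 CE (Gregorian), MJD 0; the target day is −344891 days from there, so JDN = 2055110.

2055110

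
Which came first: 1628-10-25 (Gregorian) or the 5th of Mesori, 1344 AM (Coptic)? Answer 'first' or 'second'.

second

First date → JDN 2315973; second date → JDN 2315895.
JDN 2315895 < JDN 2315973, so the second date is earlier.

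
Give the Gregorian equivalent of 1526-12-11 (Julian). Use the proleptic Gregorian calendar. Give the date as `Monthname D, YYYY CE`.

For dates in this range the Gregorian date is 10 days ahead of the Julian.
11 December 1526 Julian + 10 days → 21 December 1526 Gregorian.

December 21, 1526 CE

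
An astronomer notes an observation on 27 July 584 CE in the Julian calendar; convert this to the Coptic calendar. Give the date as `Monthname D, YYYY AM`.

The source date corresponds to 29 July 584 in the proleptic Gregorian calendar (JDN 1934572).
That day falls on 3 Mesori 300 AM in the Coptic calendar.

Mesori 3, 300 AM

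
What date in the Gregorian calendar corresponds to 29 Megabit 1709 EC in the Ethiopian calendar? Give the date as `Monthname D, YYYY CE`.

Julian Day Number of the source date = 2348276.
Converting JDN 2348276 to the Gregorian calendar gives 5 April 1717 CE.

April 5, 1717 CE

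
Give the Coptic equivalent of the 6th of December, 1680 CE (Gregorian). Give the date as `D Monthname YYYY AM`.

30 Hathor 1397 AM

Both dates share Julian Day Number 2335008; in the Coptic calendar that is 30 Hathor 1397 AM.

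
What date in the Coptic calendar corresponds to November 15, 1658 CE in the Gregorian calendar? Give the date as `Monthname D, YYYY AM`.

Hathor 9, 1375 AM

Both dates share Julian Day Number 2326951; in the Coptic calendar that is 9 Hathor 1375 AM.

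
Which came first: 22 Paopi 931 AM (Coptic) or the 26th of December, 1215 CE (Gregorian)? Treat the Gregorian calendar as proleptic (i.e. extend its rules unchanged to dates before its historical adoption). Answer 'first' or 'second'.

first

First date → JDN 2164763; second date → JDN 2165189.
JDN 2164763 < JDN 2165189, so the first date is earlier.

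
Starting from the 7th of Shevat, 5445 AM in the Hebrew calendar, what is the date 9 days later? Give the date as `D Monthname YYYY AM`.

JDN of the 7th of Shevat, 5445 AM = 2336506.
2336506 + 9 = 2336515.
JDN 2336515 in the Hebrew calendar is 16 Shevat 5445 AM.

16 Shevat 5445 AM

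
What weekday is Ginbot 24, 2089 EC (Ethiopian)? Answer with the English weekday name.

Saturday

Equivalently 1 June 2097 Gregorian, JDN 2487126.
2487126 ≡ 5 (mod 7); counting from Monday = 0 gives Saturday.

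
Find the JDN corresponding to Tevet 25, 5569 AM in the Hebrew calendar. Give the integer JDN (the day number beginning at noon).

2381796

Equivalently 13 January 1809 (Gregorian).
JDN 2400001 is 17 November 1858 CE (Gregorian), MJD 0; the target day is −18205 days from there, so JDN = 2381796.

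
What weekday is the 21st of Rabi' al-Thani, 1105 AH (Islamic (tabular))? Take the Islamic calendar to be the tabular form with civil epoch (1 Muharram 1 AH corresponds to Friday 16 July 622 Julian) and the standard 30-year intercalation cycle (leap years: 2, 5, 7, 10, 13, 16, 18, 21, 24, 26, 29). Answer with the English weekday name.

Sunday

Equivalently 20 December 1693 Gregorian, JDN 2339770.
2339770 ≡ 6 (mod 7); counting from Monday = 0 gives Sunday.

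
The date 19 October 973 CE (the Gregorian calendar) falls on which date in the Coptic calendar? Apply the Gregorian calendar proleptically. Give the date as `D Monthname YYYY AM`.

17 Paopi 690 AM

Both dates share Julian Day Number 2076733; in the Coptic calendar that is 17 Paopi 690 AM.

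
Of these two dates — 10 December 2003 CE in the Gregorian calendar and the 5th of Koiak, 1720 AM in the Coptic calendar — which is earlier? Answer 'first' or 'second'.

The two dates have Julian Day Numbers 2452984 and 2452989 respectively.
Since 2452984 < 2452989, the first date comes first.

first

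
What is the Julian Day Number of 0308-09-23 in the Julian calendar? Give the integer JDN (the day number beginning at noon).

Equivalently 24 September 308 (proleptic Gregorian).
JDN 2400001 is 17 November 1858 CE (Gregorian), MJD 0; the target day is −566180 days from there, so JDN = 1833821.

1833821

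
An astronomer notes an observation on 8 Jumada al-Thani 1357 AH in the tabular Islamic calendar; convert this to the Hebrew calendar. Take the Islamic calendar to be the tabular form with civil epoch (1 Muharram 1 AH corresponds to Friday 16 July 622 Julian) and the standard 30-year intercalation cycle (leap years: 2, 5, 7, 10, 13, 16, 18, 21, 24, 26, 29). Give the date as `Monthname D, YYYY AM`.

Av 8, 5698 AM

The source date corresponds to 5 August 1938 in the Gregorian calendar (JDN 2429116).
That day falls on 8 Av 5698 AM in the Hebrew calendar.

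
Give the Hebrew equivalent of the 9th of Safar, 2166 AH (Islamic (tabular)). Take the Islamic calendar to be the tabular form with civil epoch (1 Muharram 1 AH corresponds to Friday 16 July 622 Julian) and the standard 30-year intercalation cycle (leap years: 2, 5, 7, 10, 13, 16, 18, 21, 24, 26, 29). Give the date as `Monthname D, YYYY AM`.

Both dates share Julian Day Number 2715682; in the Hebrew calendar that is 10 Adar 6483 AM.

Adar 10, 6483 AM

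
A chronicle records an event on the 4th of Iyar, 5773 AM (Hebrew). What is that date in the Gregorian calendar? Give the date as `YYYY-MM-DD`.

Julian Day Number of the source date = 2456397.
Converting JDN 2456397 to the Gregorian calendar gives 14 April 2013 CE.

2013-04-14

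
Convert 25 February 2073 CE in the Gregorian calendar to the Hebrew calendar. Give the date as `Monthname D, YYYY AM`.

Julian Day Number of the source date = 2478264.
Converting JDN 2478264 to the Hebrew calendar gives 18 Adar I 5833 AM.

Adar I 18, 5833 AM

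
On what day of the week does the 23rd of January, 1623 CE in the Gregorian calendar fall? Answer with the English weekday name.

2313871 ≡ 0 (mod 7); counting from Monday = 0 gives Monday.

Monday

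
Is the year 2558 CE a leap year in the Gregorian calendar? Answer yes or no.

2558 is not divisible by 4, so it is a common year.

no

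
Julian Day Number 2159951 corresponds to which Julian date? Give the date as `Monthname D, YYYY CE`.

August 16, 1201 CE

The proleptic Gregorian equivalent of JDN 2159951 is 23 August 1201.
In the Julian calendar that day is August 16, 1201 CE.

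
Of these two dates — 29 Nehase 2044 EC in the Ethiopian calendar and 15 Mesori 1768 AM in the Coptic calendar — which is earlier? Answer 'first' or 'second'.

The two dates have Julian Day Numbers 2470785 and 2470771 respectively.
Since 2470771 < 2470785, the second date comes first.

second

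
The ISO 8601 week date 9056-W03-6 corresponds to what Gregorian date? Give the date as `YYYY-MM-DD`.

9056-01-19

ISO week 1 of 9056 is the week containing the first Thursday of 9056.
Week 3, day 6 (Saturday) lands on 9056-01-19.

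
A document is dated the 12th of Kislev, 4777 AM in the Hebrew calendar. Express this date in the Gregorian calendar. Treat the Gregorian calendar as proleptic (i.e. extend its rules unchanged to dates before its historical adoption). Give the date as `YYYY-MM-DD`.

Both dates share Julian Day Number 2092471; in the Gregorian calendar that is 21 November 1016 CE.

1016-11-21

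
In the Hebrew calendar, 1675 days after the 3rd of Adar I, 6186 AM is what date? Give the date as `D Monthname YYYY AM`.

Counting 1675 days forward from JDN 2607180 reaches JDN 2608855, which is 24 Elul 6190 AM.

24 Elul 6190 AM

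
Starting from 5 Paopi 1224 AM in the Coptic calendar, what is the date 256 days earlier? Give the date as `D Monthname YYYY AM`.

25 Tobi 1223 AM

JDN of 5 Paopi 1224 AM = 2271765.
2271765 − 256 = 2271509.
JDN 2271509 in the Coptic calendar is 25 Tobi 1223 AM.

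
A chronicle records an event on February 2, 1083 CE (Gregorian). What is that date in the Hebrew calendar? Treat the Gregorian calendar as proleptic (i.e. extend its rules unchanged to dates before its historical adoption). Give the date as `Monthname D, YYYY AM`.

Both dates share Julian Day Number 2116650; in the Hebrew calendar that is 5 Adar I 4843 AM.

Adar I 5, 4843 AM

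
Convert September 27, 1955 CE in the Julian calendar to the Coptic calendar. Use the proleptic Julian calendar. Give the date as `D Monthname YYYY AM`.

29 Thout 1672 AM

Both dates share Julian Day Number 2435391; in the Coptic calendar that is 29 Thout 1672 AM.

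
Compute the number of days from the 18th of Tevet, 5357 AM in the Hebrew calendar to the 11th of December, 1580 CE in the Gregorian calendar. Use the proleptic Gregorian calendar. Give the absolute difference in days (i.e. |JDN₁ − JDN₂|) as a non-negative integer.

5872

First date → JDN 2304360; second date → JDN 2298488.
The interval is |2304360 − 2298488| = 5872 days.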